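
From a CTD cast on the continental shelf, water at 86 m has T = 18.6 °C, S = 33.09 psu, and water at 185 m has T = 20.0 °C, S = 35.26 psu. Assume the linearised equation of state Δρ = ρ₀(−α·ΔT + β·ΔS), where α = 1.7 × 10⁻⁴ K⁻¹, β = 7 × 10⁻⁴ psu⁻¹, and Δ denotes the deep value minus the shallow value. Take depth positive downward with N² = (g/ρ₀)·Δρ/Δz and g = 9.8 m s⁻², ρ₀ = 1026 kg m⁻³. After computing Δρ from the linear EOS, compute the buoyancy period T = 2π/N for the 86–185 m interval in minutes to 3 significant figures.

9.30 min

ΔT = +1.4 K, ΔS = +2.17 psu (deep − shallow).
Δρ/ρ₀ = −αΔT + βΔS = -2.38 × 10⁻⁴ + 1.519 × 10⁻³ = 1.281 × 10⁻³, so Δρ ≈ 1.314 kg m⁻³.
N² = (g/ρ₀)·Δρ/Δz = g·(Δρ/ρ₀)/Δz = 9.8 × 1.281 × 10⁻³ / 99 = 1.2681 × 10⁻⁴ s⁻².
N = √(1.2681 × 10⁻⁴) = 0.011261 rad s⁻¹ → T = 2π/N = 557.96 s = 9.2993 min ≈ 9.30 min.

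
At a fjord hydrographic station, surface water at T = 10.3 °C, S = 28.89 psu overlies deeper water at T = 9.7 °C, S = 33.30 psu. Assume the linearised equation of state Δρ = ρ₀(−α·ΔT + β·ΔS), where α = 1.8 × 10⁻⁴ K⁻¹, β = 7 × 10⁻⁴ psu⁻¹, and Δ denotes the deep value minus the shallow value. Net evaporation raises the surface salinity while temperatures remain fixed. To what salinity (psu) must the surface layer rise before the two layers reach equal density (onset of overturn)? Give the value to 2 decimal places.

33.45 psu

Neutral buoyancy requires −α(T_deep − T_surf) + β(S_deep − S_surf′) = 0.
S_surf′ = S_deep − (α/β)·ΔT = 33.30 − (1.8 × 10⁻⁴/7 × 10⁻⁴)·(-0.6) = 33.4543 psu.
Increase required: 33.4543 − 28.89 = 4.5643 psu.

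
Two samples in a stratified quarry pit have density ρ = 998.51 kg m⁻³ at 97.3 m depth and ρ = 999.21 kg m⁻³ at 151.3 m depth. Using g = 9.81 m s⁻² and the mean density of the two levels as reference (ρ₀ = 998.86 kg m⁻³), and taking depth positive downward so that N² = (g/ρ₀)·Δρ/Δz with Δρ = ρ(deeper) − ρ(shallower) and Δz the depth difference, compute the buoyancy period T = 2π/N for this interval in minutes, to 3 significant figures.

Δρ = 999.21 − 998.51 = 0.70 kg m⁻³ over Δz = 151.3 − 97.3 = 54 m.
N² = (9.81/998.86) × (0.70/54) = 1.2731 × 10⁻⁴ s⁻².
N = √(1.2731 × 10⁻⁴) = 0.011283 rad s⁻¹, so T = 2π/N = 556.87 s = 9.2812 min ≈ 9.28 min.

9.28 min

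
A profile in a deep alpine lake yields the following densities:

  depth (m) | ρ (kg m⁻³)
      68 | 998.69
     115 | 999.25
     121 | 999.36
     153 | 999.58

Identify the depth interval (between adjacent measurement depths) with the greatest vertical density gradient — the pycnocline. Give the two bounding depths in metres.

Compute the density gradient over each adjacent pair:
  68–115 m: Δρ/Δz = 0.56/47 = 0.012 kg m⁻⁴
  115–121 m: Δρ/Δz = 0.11/6 = 0.018 kg m⁻⁴
  121–153 m: Δρ/Δz = 0.22/32 = 6.9 × 10⁻³ kg m⁻⁴
The largest gradient is in the 115–121 m interval — the pycnocline.

115–121 m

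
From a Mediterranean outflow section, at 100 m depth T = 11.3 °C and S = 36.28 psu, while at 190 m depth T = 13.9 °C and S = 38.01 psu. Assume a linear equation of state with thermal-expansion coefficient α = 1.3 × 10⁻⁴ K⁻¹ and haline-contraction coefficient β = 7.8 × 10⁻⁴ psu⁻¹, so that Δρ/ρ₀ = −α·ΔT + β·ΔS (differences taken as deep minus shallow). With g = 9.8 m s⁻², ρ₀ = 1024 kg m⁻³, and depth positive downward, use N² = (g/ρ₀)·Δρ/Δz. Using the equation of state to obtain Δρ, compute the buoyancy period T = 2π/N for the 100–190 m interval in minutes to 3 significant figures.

ΔT = +2.6 K, ΔS = +1.73 psu (deep − shallow).
Δρ/ρ₀ = −αΔT + βΔS = -3.38 × 10⁻⁴ + 1.3494 × 10⁻³ = 1.0114 × 10⁻³, so Δρ ≈ 1.036 kg m⁻³.
N² = (g/ρ₀)·Δρ/Δz = g·(Δρ/ρ₀)/Δz = 9.8 × 1.0114 × 10⁻³ / 90 = 1.1013 × 10⁻⁴ s⁻².
N = √(1.1013 × 10⁻⁴) = 0.010494 rad s⁻¹ → T = 2π/N = 598.74 s = 9.9790 min ≈ 9.98 min.

9.98 min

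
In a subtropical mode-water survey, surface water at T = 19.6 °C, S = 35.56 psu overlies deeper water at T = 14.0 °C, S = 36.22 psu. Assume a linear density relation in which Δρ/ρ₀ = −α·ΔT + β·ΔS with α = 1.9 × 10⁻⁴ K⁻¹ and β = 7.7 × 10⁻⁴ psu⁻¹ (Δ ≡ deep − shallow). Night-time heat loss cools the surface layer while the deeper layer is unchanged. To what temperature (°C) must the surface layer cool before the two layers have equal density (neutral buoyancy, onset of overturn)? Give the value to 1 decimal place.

11.3 °C

Neutral buoyancy requires Δρ = 0, i.e. −α(T_deep − T_surf′) + β(S_deep − S_surf) = 0.
T_surf′ = T_deep − (β/α)·ΔS = 14.0 − (7.7 × 10⁻⁴/1.9 × 10⁻⁴)·(+0.66) = 11.325 °C.
Cooling required: 19.6 − (11.325) = 8.275 °C.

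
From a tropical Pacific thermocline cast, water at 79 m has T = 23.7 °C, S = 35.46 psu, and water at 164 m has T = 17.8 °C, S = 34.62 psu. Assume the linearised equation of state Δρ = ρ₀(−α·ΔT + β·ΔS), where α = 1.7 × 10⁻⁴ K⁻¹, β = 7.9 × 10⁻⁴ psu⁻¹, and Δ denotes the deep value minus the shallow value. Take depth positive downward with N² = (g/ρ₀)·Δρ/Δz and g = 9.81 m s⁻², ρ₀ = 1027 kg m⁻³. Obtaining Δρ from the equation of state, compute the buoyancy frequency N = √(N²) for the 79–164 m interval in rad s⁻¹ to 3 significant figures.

ΔT = -5.9 K, ΔS = -0.84 psu (deep − shallow).
Δρ/ρ₀ = −αΔT + βΔS = 1.003 × 10⁻³ − 6.636 × 10⁻⁴ = 3.394 × 10⁻⁴, so Δρ ≈ 0.3486 kg m⁻³.
N² = (g/ρ₀)·Δρ/Δz = g·(Δρ/ρ₀)/Δz = 9.81 × 3.394 × 10⁻⁴ / 85 = 3.9171 × 10⁻⁵ s⁻².
N = √(3.9171 × 10⁻⁵) = 6.2587 × 10⁻³ rad s⁻¹ ≈ 6.26 × 10⁻³ rad s⁻¹.

6.26 × 10⁻³ rad s⁻¹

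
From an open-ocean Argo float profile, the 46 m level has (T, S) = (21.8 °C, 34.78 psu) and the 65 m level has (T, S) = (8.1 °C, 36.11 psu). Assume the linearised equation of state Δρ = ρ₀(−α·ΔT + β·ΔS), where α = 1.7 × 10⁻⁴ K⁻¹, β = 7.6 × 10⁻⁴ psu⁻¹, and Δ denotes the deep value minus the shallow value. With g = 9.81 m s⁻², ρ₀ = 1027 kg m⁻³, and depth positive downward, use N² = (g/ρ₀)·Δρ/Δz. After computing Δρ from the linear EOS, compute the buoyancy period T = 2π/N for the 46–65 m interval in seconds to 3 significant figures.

151 s

ΔT = -13.7 K, ΔS = +1.33 psu (deep − shallow).
Δρ/ρ₀ = −αΔT + βΔS = 2.329 × 10⁻³ + 1.0108 × 10⁻³ = 3.3398 × 10⁻³, so Δρ ≈ 3.430 kg m⁻³.
N² = (g/ρ₀)·Δρ/Δz = g·(Δρ/ρ₀)/Δz = 9.81 × 3.3398 × 10⁻³ / 19 = 1.7244 × 10⁻³ s⁻².
N = √(1.7244 × 10⁻³) = 0.041526 rad s⁻¹ → T = 2π/N = 151.31 s ≈ 151 s.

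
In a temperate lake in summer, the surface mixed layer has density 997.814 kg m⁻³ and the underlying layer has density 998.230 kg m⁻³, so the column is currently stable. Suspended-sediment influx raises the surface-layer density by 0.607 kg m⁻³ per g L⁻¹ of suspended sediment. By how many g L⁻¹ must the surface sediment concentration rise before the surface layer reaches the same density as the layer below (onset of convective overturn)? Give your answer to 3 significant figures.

0.685 g L⁻¹

Density deficit of the surface layer: 998.230 − 997.814 = 0.416 kg m⁻³.
Required change = 0.416 / 0.607 = 0.685 g L⁻¹.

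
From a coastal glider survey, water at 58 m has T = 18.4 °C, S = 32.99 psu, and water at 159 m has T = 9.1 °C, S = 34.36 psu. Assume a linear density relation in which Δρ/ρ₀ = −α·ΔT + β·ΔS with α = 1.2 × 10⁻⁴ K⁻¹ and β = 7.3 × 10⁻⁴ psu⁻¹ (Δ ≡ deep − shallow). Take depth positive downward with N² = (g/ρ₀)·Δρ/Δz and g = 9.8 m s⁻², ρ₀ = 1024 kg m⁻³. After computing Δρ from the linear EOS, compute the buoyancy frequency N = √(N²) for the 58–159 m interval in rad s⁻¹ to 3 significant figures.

ΔT = -9.3 K, ΔS = +1.37 psu (deep − shallow).
Δρ/ρ₀ = −αΔT + βΔS = 1.116 × 10⁻³ + 1.0001 × 10⁻³ = 2.1161 × 10⁻³, so Δρ ≈ 2.167 kg m⁻³.
N² = (g/ρ₀)·Δρ/Δz = g·(Δρ/ρ₀)/Δz = 9.8 × 2.1161 × 10⁻³ / 101 = 2.0532 × 10⁻⁴ s⁻².
N = √(2.0532 × 10⁻⁴) = 0.014329 rad s⁻¹ ≈ 0.0143 rad s⁻¹.

0.0143 rad s⁻¹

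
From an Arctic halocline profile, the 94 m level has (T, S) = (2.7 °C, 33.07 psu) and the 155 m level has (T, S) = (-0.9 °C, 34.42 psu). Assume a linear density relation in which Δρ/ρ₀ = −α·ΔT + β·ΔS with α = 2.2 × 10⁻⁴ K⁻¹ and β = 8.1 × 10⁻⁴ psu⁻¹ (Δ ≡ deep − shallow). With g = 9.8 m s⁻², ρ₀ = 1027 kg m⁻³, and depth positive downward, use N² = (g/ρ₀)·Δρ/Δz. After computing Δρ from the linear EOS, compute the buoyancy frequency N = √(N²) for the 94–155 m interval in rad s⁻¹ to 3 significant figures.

ΔT = -3.6 K, ΔS = +1.35 psu (deep − shallow).
Δρ/ρ₀ = −αΔT + βΔS = 7.92 × 10⁻⁴ + 1.0935 × 10⁻³ = 1.8855 × 10⁻³, so Δρ ≈ 1.936 kg m⁻³.
N² = (g/ρ₀)·Δρ/Δz = g·(Δρ/ρ₀)/Δz = 9.8 × 1.8855 × 10⁻³ / 61 = 3.0292 × 10⁻⁴ s⁻².
N = √(3.0292 × 10⁻⁴) = 0.017405 rad s⁻¹ ≈ 0.0174 rad s⁻¹.

0.0174 rad s⁻¹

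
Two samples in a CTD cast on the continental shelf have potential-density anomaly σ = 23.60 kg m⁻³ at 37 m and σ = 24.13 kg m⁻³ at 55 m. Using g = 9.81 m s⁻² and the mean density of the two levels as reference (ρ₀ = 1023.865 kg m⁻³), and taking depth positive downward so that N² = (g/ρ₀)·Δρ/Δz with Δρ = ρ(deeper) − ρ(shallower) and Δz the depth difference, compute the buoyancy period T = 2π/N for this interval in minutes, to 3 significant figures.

6.23 min

Δρ = 1024.13 − 1023.60 = 0.53 kg m⁻³ over Δz = 55 − 37 = 18 m.
N² = (9.81/1023.865) × (0.53/18) = 2.8212 × 10⁻⁴ s⁻².
N = √(2.8212 × 10⁻⁴) = 0.016796 rad s⁻¹, so T = 2π/N = 374.09 s = 6.2348 min ≈ 6.23 min.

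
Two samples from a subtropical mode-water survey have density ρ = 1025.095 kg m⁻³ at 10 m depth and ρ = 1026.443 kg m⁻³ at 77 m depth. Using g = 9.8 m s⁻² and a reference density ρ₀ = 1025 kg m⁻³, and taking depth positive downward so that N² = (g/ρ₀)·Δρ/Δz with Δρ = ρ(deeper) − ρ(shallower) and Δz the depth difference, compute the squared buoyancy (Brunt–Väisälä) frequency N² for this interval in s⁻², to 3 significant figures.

Δρ = 1026.443 − 1025.095 = 1.348 kg m⁻³ over Δz = 77 − 10 = 67 m.
N² = (9.8/1025) × (1.348/67) = 1.9236 × 10⁻⁴ s⁻² ≈ 1.92 × 10⁻⁴ s⁻².
N² > 0, so the interval is statically stable.

1.92 × 10⁻⁴ s⁻²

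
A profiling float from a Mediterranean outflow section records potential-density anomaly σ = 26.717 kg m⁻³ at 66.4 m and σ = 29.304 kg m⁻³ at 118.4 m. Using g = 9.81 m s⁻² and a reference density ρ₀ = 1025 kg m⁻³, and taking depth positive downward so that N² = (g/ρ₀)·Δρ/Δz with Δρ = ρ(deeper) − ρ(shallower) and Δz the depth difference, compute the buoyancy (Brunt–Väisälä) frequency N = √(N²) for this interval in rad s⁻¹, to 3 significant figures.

Δρ = 1029.304 − 1026.717 = 2.587 kg m⁻³ over Δz = 118.4 − 66.4 = 52 m.
N² = (9.81/1025) × (2.587/52) = 4.7614 × 10⁻⁴ s⁻².
N = √(4.7614 × 10⁻⁴) = 0.021821 rad s⁻¹ ≈ 0.0218 rad s⁻¹.
Since Δρ > 0 the layer is stably stratified.

0.0218 rad s⁻¹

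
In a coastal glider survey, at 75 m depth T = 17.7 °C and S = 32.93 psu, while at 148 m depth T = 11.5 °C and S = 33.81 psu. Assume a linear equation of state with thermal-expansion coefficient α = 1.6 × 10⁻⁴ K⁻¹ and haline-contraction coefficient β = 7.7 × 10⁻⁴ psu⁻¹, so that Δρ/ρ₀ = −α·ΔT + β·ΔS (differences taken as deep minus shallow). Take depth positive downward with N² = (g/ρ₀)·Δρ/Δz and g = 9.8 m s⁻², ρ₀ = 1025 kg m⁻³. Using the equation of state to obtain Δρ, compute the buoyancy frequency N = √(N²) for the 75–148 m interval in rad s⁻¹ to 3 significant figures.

ΔT = -6.2 K, ΔS = +0.88 psu (deep − shallow).
Δρ/ρ₀ = −αΔT + βΔS = 9.92 × 10⁻⁴ + 6.776 × 10⁻⁴ = 1.6696 × 10⁻³, so Δρ ≈ 1.711 kg m⁻³.
N² = (g/ρ₀)·Δρ/Δz = g·(Δρ/ρ₀)/Δz = 9.8 × 1.6696 × 10⁻³ / 73 = 2.2414 × 10⁻⁴ s⁻².
N = √(2.2414 × 10⁻⁴) = 0.014971 rad s⁻¹ ≈ 0.0150 rad s⁻¹.

0.0150 rad s⁻¹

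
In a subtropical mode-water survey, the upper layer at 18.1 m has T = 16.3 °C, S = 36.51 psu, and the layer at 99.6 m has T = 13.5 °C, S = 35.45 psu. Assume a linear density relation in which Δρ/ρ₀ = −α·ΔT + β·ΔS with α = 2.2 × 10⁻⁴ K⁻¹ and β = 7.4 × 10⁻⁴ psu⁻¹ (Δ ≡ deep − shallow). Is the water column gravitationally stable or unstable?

unstable

ΔT = 13.5 − 16.3 = -2.8 K and ΔS = 35.45 − 36.51 = -1.06 psu (deep − shallow).
−αΔT = 6.16 × 10⁻⁴; βΔS = -7.844 × 10⁻⁴; sum Δρ/ρ₀ = -1.684 × 10⁻⁴.
Δρ/ρ₀ < 0, so Δρ < 0: deeper water is lighter → statically unstable; the column would overturn.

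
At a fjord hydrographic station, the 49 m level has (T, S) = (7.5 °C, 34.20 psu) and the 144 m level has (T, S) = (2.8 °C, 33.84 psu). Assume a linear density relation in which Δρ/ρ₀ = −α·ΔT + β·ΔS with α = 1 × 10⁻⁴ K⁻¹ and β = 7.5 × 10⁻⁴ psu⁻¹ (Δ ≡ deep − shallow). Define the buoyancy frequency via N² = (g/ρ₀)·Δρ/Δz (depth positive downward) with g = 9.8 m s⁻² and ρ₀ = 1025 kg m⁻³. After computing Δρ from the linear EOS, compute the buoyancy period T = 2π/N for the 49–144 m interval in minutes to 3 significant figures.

ΔT = -4.7 K, ΔS = -0.36 psu (deep − shallow).
Δρ/ρ₀ = −αΔT + βΔS = 4.70 × 10⁻⁴ − 2.70 × 10⁻⁴ = 2.00 × 10⁻⁴, so Δρ ≈ 0.2050 kg m⁻³.
N² = (g/ρ₀)·Δρ/Δz = g·(Δρ/ρ₀)/Δz = 9.8 × 2.00 × 10⁻⁴ / 95 = 2.0632 × 10⁻⁵ s⁻².
N = √(2.0632 × 10⁻⁵) = 4.5422 × 10⁻³ rad s⁻¹ → T = 2π/N = 1.3833 × 10³ s = 23.055 min ≈ 23.1 min.

23.1 min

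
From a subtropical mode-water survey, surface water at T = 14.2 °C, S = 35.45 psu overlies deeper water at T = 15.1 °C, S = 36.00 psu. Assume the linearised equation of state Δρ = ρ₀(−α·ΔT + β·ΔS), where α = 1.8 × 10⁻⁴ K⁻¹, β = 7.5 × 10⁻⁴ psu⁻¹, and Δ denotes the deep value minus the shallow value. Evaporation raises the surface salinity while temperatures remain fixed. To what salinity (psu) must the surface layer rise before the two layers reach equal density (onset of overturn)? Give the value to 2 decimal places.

Neutral buoyancy requires −α(T_deep − T_surf) + β(S_deep − S_surf′) = 0.
S_surf′ = S_deep − (α/β)·ΔT = 36.00 − (1.8 × 10⁻⁴/7.5 × 10⁻⁴)·(+0.9) = 35.7840 psu.
Increase required: 35.7840 − 35.45 = 0.3340 psu.

35.78 psu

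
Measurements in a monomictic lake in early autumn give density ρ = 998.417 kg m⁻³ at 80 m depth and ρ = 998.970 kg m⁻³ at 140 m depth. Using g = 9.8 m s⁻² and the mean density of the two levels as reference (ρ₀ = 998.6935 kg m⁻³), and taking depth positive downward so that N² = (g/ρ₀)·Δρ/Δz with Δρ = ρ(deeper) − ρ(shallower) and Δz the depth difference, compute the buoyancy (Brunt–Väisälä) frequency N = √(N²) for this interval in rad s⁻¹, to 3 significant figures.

Δρ = 998.970 − 998.417 = 0.553 kg m⁻³ over Δz = 140 − 80 = 60 m.
N² = (9.8/998.6935) × (0.553/60) = 9.0441 × 10⁻⁵ s⁻².
N = √(9.0441 × 10⁻⁵) = 9.5100 × 10⁻³ rad s⁻¹ ≈ 9.51 × 10⁻³ rad s⁻¹.

9.51 × 10⁻³ rad s⁻¹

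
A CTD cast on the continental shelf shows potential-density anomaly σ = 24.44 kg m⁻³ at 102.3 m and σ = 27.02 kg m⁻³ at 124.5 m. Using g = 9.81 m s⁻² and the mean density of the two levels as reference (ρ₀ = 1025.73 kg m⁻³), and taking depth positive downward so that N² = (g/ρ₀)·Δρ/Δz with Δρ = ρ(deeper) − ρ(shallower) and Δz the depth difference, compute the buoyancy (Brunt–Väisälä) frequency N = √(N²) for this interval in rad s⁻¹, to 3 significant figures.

0.0333 rad s⁻¹

Δρ = 1027.02 − 1024.44 = 2.58 kg m⁻³ over Δz = 124.5 − 102.3 = 22.2 m.
N² = (9.81/1025.73) × (2.58/22.2) = 1.1115 × 10⁻³ s⁻².
N = √(1.1115 × 10⁻³) = 0.033339 rad s⁻¹ ≈ 0.0333 rad s⁻¹.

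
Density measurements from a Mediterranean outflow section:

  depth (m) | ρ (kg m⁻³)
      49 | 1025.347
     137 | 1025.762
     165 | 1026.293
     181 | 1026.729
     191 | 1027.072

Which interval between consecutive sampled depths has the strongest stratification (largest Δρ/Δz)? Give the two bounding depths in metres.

Compute the density gradient over each adjacent pair:
  49–137 m: Δρ/Δz = 0.415/88 = 4.7 × 10⁻³ kg m⁻⁴
  137–165 m: Δρ/Δz = 0.531/28 = 0.019 kg m⁻⁴
  165–181 m: Δρ/Δz = 0.436/16 = 0.027 kg m⁻⁴
  181–191 m: Δρ/Δz = 0.343/10 = 0.034 kg m⁻⁴
The largest gradient is in the 181–191 m interval — the pycnocline.

181–191 m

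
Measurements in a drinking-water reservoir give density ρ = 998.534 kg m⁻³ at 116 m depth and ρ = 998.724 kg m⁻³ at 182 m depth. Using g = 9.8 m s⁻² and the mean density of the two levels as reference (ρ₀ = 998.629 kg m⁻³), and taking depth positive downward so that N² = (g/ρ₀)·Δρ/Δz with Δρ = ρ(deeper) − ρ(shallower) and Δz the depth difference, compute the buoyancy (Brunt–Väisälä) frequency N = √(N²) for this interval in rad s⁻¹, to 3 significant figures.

5.32 × 10⁻³ rad s⁻¹

Δρ = 998.724 − 998.534 = 0.190 kg m⁻³ over Δz = 182 − 116 = 66 m.
N² = (9.8/998.629) × (0.190/66) = 2.8251 × 10⁻⁵ s⁻².
N = √(2.8251 × 10⁻⁵) = 5.3152 × 10⁻³ rad s⁻¹ ≈ 5.32 × 10⁻³ rad s⁻¹.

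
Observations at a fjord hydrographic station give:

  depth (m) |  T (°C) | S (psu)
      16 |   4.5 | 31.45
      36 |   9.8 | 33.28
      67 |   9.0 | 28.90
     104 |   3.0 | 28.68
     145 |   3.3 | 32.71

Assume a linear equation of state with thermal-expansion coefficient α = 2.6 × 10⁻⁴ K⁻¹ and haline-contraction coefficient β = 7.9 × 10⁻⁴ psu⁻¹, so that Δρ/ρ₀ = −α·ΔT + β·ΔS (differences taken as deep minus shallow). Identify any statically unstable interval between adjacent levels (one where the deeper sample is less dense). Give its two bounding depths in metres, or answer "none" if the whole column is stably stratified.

36–67 m

Evaluate Δρ/ρ₀ = −αΔT + βΔS across each adjacent pair:
  16–36 m: −αΔT+βΔS = −(2.6 × 10⁻⁴)(+5.3)+(7.9 × 10⁻⁴)(+1.83) = 6.8 × 10⁻⁵ → stable
  36–67 m: −αΔT+βΔS = −(2.6 × 10⁻⁴)(-0.8)+(7.9 × 10⁻⁴)(-4.38) = -3.3 × 10⁻³ → UNSTABLE
  67–104 m: −αΔT+βΔS = −(2.6 × 10⁻⁴)(-6.0)+(7.9 × 10⁻⁴)(-0.22) = 1.4 × 10⁻³ → stable
  104–145 m: −αΔT+βΔS = −(2.6 × 10⁻⁴)(+0.3)+(7.9 × 10⁻⁴)(+4.03) = 3.1 × 10⁻³ → stable
The 36–67 m interval has Δρ < 0: lighter water underlies denser water.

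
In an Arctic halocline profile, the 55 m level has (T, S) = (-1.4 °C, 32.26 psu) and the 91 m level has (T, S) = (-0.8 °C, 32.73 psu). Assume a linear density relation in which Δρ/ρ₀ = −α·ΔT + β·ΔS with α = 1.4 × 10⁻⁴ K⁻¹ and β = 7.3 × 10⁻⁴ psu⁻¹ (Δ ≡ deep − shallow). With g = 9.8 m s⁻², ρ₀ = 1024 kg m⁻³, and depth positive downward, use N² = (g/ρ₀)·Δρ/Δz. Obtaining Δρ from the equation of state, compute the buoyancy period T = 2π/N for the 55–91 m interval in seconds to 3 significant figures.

ΔT = +0.6 K, ΔS = +0.47 psu (deep − shallow).
Δρ/ρ₀ = −αΔT + βΔS = -8.40 × 10⁻⁵ + 3.431 × 10⁻⁴ = 2.591 × 10⁻⁴, so Δρ ≈ 0.2653 kg m⁻³.
N² = (g/ρ₀)·Δρ/Δz = g·(Δρ/ρ₀)/Δz = 9.8 × 2.591 × 10⁻⁴ / 36 = 7.0533 × 10⁻⁵ s⁻².
N = √(7.0533 × 10⁻⁵) = 8.3984 × 10⁻³ rad s⁻¹ → T = 2π/N = 748.14 s ≈ 748 s.

748 s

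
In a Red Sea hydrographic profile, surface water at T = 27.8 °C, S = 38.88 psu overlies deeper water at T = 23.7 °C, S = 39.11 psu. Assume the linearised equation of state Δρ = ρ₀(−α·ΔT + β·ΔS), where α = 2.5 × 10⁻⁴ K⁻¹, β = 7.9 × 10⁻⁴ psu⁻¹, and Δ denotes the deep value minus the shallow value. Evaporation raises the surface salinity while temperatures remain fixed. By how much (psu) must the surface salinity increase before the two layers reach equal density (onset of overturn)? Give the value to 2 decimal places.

Neutral buoyancy requires −α(T_deep − T_surf) + β(S_deep − S_surf′) = 0.
S_surf′ = S_deep − (α/β)·ΔT = 39.11 − (2.5 × 10⁻⁴/7.9 × 10⁻⁴)·(-4.1) = 40.4075 psu.
Increase required: 40.4075 − 38.88 = 1.5275 psu.

1.53 psu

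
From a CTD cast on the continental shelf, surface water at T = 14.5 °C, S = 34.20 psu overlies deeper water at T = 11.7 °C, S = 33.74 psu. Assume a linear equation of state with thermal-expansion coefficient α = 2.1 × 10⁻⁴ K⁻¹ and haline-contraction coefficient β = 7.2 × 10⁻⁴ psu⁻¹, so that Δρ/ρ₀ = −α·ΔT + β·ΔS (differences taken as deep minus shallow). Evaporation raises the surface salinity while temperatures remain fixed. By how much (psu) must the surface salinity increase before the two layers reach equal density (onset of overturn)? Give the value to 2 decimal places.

Neutral buoyancy requires −α(T_deep − T_surf) + β(S_deep − S_surf′) = 0.
S_surf′ = S_deep − (α/β)·ΔT = 33.74 − (2.1 × 10⁻⁴/7.2 × 10⁻⁴)·(-2.8) = 34.5567 psu.
Increase required: 34.5567 − 34.20 = 0.3567 psu.

0.36 psu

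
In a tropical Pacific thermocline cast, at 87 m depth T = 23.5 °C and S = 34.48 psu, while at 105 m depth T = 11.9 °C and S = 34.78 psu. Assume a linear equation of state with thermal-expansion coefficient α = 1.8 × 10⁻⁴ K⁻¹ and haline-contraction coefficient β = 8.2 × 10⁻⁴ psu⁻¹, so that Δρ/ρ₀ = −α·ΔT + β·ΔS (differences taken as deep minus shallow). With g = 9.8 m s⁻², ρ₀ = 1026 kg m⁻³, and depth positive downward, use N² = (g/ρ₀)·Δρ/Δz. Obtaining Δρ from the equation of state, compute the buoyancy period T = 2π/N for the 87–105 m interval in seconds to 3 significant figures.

176 s

ΔT = -11.6 K, ΔS = +0.30 psu (deep − shallow).
Δρ/ρ₀ = −αΔT + βΔS = 2.088 × 10⁻³ + 2.46 × 10⁻⁴ = 2.334 × 10⁻³, so Δρ ≈ 2.395 kg m⁻³.
N² = (g/ρ₀)·Δρ/Δz = g·(Δρ/ρ₀)/Δz = 9.8 × 2.334 × 10⁻³ / 18 = 1.2707 × 10⁻³ s⁻².
N = √(1.2707 × 10⁻³) = 0.035647 rad s⁻¹ → T = 2π/N = 176.26 s ≈ 176 s.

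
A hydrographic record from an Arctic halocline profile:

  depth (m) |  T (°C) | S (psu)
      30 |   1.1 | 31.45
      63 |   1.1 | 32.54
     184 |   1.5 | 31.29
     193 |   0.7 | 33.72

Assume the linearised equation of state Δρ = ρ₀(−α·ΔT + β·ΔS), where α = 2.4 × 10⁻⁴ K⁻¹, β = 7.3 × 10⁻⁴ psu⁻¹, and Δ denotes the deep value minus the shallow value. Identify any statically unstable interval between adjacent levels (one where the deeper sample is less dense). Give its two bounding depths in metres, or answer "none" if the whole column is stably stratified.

Evaluate Δρ/ρ₀ = −αΔT + βΔS across each adjacent pair:
  30–63 m: −αΔT+βΔS = −(2.4 × 10⁻⁴)(+0.0)+(7.3 × 10⁻⁴)(+1.09) = 8.0 × 10⁻⁴ → stable
  63–184 m: −αΔT+βΔS = −(2.4 × 10⁻⁴)(+0.4)+(7.3 × 10⁻⁴)(-1.25) = -1.0 × 10⁻³ → UNSTABLE
  184–193 m: −αΔT+βΔS = −(2.4 × 10⁻⁴)(-0.8)+(7.3 × 10⁻⁴)(+2.43) = 2.0 × 10⁻³ → stable
The 63–184 m interval has Δρ < 0: lighter water underlies denser water.

63–184 m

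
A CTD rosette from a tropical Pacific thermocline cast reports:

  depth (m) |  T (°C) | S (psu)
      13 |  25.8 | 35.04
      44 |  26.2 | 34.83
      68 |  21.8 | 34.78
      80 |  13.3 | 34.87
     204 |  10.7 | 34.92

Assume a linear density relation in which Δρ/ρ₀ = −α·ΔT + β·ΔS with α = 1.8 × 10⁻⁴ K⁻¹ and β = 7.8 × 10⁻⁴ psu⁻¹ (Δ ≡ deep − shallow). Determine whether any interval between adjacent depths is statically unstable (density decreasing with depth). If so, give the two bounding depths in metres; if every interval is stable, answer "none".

Evaluate Δρ/ρ₀ = −αΔT + βΔS across each adjacent pair:
  13–44 m: −αΔT+βΔS = −(1.8 × 10⁻⁴)(+0.4)+(7.8 × 10⁻⁴)(-0.21) = -2.4 × 10⁻⁴ → UNSTABLE
  44–68 m: −αΔT+βΔS = −(1.8 × 10⁻⁴)(-4.4)+(7.8 × 10⁻⁴)(-0.05) = 7.5 × 10⁻⁴ → stable
  68–80 m: −αΔT+βΔS = −(1.8 × 10⁻⁴)(-8.5)+(7.8 × 10⁻⁴)(+0.09) = 1.6 × 10⁻³ → stable
  80–204 m: −αΔT+βΔS = −(1.8 × 10⁻⁴)(-2.6)+(7.8 × 10⁻⁴)(+0.05) = 5.1 × 10⁻⁴ → stable
The 13–44 m interval has Δρ < 0: lighter water underlies denser water.

13–44 m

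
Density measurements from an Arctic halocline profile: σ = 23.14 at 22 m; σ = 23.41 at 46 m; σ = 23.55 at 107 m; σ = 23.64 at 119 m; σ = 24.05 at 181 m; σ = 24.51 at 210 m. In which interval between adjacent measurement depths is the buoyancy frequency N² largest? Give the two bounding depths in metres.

Compute the density gradient over each adjacent pair:
  22–46 m: Δρ/Δz = 0.27/24 = 0.011 kg m⁻⁴
  46–107 m: Δρ/Δz = 0.14/61 = 2.3 × 10⁻³ kg m⁻⁴
  107–119 m: Δρ/Δz = 0.09/12 = 7.5 × 10⁻³ kg m⁻⁴
  119–181 m: Δρ/Δz = 0.41/62 = 6.6 × 10⁻³ kg m⁻⁴
  181–210 m: Δρ/Δz = 0.46/29 = 0.016 kg m⁻⁴
The largest gradient is in the 181–210 m interval — the pycnocline.

181–210 m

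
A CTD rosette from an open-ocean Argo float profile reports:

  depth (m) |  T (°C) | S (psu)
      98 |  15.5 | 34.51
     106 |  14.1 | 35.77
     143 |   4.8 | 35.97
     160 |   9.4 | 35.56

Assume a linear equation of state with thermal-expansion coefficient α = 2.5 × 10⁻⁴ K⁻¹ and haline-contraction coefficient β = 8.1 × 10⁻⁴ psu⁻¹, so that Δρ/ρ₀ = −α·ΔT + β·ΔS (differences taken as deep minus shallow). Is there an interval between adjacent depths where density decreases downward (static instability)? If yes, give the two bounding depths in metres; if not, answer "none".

Evaluate Δρ/ρ₀ = −αΔT + βΔS across each adjacent pair:
  98–106 m: −αΔT+βΔS = −(2.5 × 10⁻⁴)(-1.4)+(8.1 × 10⁻⁴)(+1.26) = 1.4 × 10⁻³ → stable
  106–143 m: −αΔT+βΔS = −(2.5 × 10⁻⁴)(-9.3)+(8.1 × 10⁻⁴)(+0.20) = 2.5 × 10⁻³ → stable
  143–160 m: −αΔT+βΔS = −(2.5 × 10⁻⁴)(+4.6)+(8.1 × 10⁻⁴)(-0.41) = -1.5 × 10⁻³ → UNSTABLE
The 143–160 m interval has Δρ < 0: lighter water underlies denser water.

143–160 m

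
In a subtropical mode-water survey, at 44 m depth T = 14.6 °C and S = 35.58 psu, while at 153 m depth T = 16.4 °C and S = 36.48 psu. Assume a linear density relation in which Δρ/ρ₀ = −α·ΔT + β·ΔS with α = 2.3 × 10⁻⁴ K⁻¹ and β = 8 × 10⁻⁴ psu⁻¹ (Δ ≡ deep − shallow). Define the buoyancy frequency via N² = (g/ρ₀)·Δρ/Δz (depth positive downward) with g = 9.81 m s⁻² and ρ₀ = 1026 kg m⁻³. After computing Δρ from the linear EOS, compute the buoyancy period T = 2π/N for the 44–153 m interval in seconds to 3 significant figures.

ΔT = +1.8 K, ΔS = +0.90 psu (deep − shallow).
Δρ/ρ₀ = −αΔT + βΔS = -4.14 × 10⁻⁴ + 7.20 × 10⁻⁴ = 3.06 × 10⁻⁴, so Δρ ≈ 0.3140 kg m⁻³.
N² = (g/ρ₀)·Δρ/Δz = g·(Δρ/ρ₀)/Δz = 9.81 × 3.06 × 10⁻⁴ / 109 = 2.7540 × 10⁻⁵ s⁻².
N = √(2.7540 × 10⁻⁵) = 5.2479 × 10⁻³ rad s⁻¹ → T = 2π/N = 1.1973 × 10³ s ≈ 1.20 × 10³ s.

1.20 × 10³ s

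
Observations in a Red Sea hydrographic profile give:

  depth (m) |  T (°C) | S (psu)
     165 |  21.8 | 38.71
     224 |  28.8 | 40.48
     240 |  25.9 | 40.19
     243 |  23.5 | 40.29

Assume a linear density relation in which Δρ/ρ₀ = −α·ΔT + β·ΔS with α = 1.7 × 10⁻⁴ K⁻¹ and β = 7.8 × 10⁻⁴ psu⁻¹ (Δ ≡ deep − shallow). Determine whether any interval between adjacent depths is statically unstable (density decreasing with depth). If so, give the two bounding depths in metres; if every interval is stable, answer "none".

Evaluate Δρ/ρ₀ = −αΔT + βΔS across each adjacent pair:
  165–224 m: −αΔT+βΔS = −(1.7 × 10⁻⁴)(+7.0)+(7.8 × 10⁻⁴)(+1.77) = 1.9 × 10⁻⁴ → stable
  224–240 m: −αΔT+βΔS = −(1.7 × 10⁻⁴)(-2.9)+(7.8 × 10⁻⁴)(-0.29) = 2.7 × 10⁻⁴ → stable
  240–243 m: −αΔT+βΔS = −(1.7 × 10⁻⁴)(-2.4)+(7.8 × 10⁻⁴)(+0.10) = 4.9 × 10⁻⁴ → stable
Every interval has Δρ > 0: the column is stably stratified throughout.

none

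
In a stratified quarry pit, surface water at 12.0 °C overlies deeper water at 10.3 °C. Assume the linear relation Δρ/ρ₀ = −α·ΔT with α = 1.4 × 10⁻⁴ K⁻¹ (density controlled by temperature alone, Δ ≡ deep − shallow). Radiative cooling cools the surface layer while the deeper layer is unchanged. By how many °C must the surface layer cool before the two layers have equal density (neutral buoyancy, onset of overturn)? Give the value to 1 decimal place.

1.7 °C

With temperature the only control, equal density requires T_surf′ = T_deep.
T_surf′ = 10.3 °C.
Cooling required: 12.0 − 10.3 = 1.7 °C.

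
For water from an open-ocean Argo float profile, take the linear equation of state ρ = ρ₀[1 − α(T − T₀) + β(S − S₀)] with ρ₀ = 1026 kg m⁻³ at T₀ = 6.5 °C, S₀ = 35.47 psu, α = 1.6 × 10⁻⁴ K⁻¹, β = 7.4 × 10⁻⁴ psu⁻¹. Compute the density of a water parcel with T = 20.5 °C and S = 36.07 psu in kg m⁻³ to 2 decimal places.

1024.16 kg m⁻³

T − T₀ = +14.0 K, S − S₀ = +0.60 psu.
Bracket = 1 − α·(+14.0) + β·(+0.60) = 1 + (-1.796 × 10⁻³) = 0.9982040.
ρ = 1026 × 0.9982040 = 1024.16 kg m⁻³.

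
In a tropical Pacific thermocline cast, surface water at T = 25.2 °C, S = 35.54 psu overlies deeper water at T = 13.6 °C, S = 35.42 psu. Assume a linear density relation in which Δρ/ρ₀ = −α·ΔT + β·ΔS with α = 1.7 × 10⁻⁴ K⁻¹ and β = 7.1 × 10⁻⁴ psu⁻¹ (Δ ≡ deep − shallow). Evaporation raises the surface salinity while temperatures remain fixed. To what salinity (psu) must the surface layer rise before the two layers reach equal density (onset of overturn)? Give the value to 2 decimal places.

38.20 psu

Neutral buoyancy requires −α(T_deep − T_surf) + β(S_deep − S_surf′) = 0.
S_surf′ = S_deep − (α/β)·ΔT = 35.42 − (1.7 × 10⁻⁴/7.1 × 10⁻⁴)·(-11.6) = 38.1975 psu.
Increase required: 38.1975 − 35.54 = 2.6575 psu.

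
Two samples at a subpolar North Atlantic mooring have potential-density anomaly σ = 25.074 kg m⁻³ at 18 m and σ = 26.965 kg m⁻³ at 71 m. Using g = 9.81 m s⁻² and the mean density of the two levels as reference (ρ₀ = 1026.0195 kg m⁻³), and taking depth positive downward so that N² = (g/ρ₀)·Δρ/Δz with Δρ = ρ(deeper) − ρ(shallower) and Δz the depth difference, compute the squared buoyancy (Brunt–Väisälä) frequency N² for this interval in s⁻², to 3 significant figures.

Δρ = 1026.965 − 1025.074 = 1.891 kg m⁻³ over Δz = 71 − 18 = 53 m.
N² = (9.81/1026.0195) × (1.891/53) = 3.4114 × 10⁻⁴ s⁻² ≈ 3.41 × 10⁻⁴ s⁻².
Since Δρ > 0 the layer is stably stratified.

3.41 × 10⁻⁴ s⁻²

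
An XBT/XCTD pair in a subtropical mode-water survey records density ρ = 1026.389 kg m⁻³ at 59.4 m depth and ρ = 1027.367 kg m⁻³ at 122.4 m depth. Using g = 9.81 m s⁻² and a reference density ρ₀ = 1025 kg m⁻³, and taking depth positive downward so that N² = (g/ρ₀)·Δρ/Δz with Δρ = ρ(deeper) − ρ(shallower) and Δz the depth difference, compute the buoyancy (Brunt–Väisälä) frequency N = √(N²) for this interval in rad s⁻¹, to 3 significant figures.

Δρ = 1027.367 − 1026.389 = 0.978 kg m⁻³ over Δz = 122.4 − 59.4 = 63 m.
N² = (9.81/1025) × (0.978/63) = 1.4857 × 10⁻⁴ s⁻².
N = √(1.4857 × 10⁻⁴) = 0.012189 rad s⁻¹ ≈ 0.0122 rad s⁻¹.

0.0122 rad s⁻¹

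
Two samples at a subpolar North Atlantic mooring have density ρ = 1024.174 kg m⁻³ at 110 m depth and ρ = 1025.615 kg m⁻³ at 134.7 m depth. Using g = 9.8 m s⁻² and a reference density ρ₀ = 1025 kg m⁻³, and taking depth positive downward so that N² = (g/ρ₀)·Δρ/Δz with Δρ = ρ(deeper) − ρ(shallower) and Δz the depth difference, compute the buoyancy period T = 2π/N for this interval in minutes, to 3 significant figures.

4.43 min

Δρ = 1025.615 − 1024.174 = 1.441 kg m⁻³ over Δz = 134.7 − 110 = 24.7 m.
N² = (9.8/1025) × (1.441/24.7) = 5.5779 × 10⁻⁴ s⁻².
N = √(5.5779 × 10⁻⁴) = 0.023618 rad s⁻¹, so T = 2π/N = 266.03 s = 4.4338 min ≈ 4.43 min.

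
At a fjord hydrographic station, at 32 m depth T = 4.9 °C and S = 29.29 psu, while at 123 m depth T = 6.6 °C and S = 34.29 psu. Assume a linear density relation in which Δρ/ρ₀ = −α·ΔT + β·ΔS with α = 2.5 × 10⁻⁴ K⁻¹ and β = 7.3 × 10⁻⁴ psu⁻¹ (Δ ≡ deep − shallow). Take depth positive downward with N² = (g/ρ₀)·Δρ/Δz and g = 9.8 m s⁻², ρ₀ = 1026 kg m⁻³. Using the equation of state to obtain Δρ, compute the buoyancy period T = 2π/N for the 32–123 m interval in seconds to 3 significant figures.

ΔT = +1.7 K, ΔS = +5.00 psu (deep − shallow).
Δρ/ρ₀ = −αΔT + βΔS = -4.25 × 10⁻⁴ + 3.65 × 10⁻³ = 3.225 × 10⁻³, so Δρ ≈ 3.309 kg m⁻³.
N² = (g/ρ₀)·Δρ/Δz = g·(Δρ/ρ₀)/Δz = 9.8 × 3.225 × 10⁻³ / 91 = 3.4731 × 10⁻⁴ s⁻².
N = √(3.4731 × 10⁻⁴) = 0.018636 rad s⁻¹ → T = 2π/N = 337.15 s ≈ 337 s.

337 s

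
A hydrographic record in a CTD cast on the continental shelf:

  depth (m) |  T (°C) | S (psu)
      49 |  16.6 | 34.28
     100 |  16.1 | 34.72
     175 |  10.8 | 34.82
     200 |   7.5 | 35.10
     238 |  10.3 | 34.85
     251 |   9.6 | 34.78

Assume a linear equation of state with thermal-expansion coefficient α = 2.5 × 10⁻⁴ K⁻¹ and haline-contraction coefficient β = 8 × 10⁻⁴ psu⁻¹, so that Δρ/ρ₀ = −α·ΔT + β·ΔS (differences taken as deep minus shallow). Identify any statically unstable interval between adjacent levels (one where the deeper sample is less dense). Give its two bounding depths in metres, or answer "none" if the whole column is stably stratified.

Evaluate Δρ/ρ₀ = −αΔT + βΔS across each adjacent pair:
  49–100 m: −αΔT+βΔS = −(2.5 × 10⁻⁴)(-0.5)+(8 × 10⁻⁴)(+0.44) = 4.8 × 10⁻⁴ → stable
  100–175 m: −αΔT+βΔS = −(2.5 × 10⁻⁴)(-5.3)+(8 × 10⁻⁴)(+0.10) = 1.4 × 10⁻³ → stable
  175–200 m: −αΔT+βΔS = −(2.5 × 10⁻⁴)(-3.3)+(8 × 10⁻⁴)(+0.28) = 1.0 × 10⁻³ → stable
  200–238 m: −αΔT+βΔS = −(2.5 × 10⁻⁴)(+2.8)+(8 × 10⁻⁴)(-0.25) = -9.0 × 10⁻⁴ → UNSTABLE
  238–251 m: −αΔT+βΔS = −(2.5 × 10⁻⁴)(-0.7)+(8 × 10⁻⁴)(-0.07) = 1.2 × 10⁻⁴ → stable
The 200–238 m interval has Δρ < 0: lighter water underlies denser water.

200–238 m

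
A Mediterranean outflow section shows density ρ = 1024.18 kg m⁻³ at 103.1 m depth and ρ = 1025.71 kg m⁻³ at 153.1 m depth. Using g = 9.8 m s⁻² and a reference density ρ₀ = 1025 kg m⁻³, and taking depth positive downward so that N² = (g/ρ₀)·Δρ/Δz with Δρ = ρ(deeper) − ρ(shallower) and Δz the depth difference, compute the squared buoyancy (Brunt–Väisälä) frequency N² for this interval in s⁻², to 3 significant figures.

Δρ = 1025.71 − 1024.18 = 1.53 kg m⁻³ over Δz = 153.1 − 103.1 = 50 m.
N² = (9.8/1025) × (1.53/50) = 2.9257 × 10⁻⁴ s⁻² ≈ 2.93 × 10⁻⁴ s⁻².

2.93 × 10⁻⁴ s⁻²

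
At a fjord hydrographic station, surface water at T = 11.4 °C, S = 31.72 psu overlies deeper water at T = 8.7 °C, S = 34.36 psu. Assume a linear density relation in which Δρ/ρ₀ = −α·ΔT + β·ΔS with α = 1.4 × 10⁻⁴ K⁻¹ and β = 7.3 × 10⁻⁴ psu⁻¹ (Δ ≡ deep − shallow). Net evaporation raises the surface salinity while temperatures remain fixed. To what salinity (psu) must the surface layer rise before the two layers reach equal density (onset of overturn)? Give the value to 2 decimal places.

34.88 psu

Neutral buoyancy requires −α(T_deep − T_surf) + β(S_deep − S_surf′) = 0.
S_surf′ = S_deep − (α/β)·ΔT = 34.36 − (1.4 × 10⁻⁴/7.3 × 10⁻⁴)·(-2.7) = 34.8778 psu.
Increase required: 34.8778 − 31.72 = 3.1578 psu.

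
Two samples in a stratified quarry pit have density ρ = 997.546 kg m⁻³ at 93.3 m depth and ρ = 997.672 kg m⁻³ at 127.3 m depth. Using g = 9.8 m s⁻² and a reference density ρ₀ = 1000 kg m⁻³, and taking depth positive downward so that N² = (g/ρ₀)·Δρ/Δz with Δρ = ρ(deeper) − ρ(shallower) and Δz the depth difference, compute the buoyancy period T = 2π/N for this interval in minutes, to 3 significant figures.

Δρ = 997.672 − 997.546 = 0.126 kg m⁻³ over Δz = 127.3 − 93.3 = 34 m.
N² = (9.8/1000) × (0.126/34) = 3.6318 × 10⁻⁵ s⁻².
N = √(3.6318 × 10⁻⁵) = 6.0264 × 10⁻³ rad s⁻¹, so T = 2π/N = 1.0426 × 10³ s = 17.377 min ≈ 17.4 min.

17.4 min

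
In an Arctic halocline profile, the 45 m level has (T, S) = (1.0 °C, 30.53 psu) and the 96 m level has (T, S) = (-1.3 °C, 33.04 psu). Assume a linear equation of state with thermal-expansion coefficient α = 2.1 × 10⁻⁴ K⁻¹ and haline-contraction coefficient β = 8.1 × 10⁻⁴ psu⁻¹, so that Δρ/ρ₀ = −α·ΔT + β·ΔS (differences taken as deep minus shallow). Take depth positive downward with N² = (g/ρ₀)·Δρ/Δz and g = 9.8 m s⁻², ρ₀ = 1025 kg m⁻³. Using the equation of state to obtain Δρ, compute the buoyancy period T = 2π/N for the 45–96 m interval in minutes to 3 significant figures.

ΔT = -2.3 K, ΔS = +2.51 psu (deep − shallow).
Δρ/ρ₀ = −αΔT + βΔS = 4.83 × 10⁻⁴ + 2.0331 × 10⁻³ = 2.5161 × 10⁻³, so Δρ ≈ 2.579 kg m⁻³.
N² = (g/ρ₀)·Δρ/Δz = g·(Δρ/ρ₀)/Δz = 9.8 × 2.5161 × 10⁻³ / 51 = 4.8349 × 10⁻⁴ s⁻².
N = √(4.8349 × 10⁻⁴) = 0.021988 rad s⁻¹ → T = 2π/N = 285.76 s = 4.7627 min ≈ 4.76 min.

4.76 min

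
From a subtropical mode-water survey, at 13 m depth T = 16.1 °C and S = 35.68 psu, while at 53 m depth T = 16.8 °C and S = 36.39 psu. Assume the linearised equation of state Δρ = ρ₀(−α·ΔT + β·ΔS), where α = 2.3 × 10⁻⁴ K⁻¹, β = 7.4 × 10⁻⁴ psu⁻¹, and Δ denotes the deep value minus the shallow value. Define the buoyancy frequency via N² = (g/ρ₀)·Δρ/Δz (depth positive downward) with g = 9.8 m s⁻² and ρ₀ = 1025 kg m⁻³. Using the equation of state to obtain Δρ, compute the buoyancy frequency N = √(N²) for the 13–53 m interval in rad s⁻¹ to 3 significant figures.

ΔT = +0.7 K, ΔS = +0.71 psu (deep − shallow).
Δρ/ρ₀ = −αΔT + βΔS = -1.61 × 10⁻⁴ + 5.254 × 10⁻⁴ = 3.644 × 10⁻⁴, so Δρ ≈ 0.3735 kg m⁻³.
N² = (g/ρ₀)·Δρ/Δz = g·(Δρ/ρ₀)/Δz = 9.8 × 3.644 × 10⁻⁴ / 40 = 8.9278 × 10⁻⁵ s⁻².
N = √(8.9278 × 10⁻⁵) = 9.4487 × 10⁻³ rad s⁻¹ ≈ 9.45 × 10⁻³ rad s⁻¹.

9.45 × 10⁻³ rad s⁻¹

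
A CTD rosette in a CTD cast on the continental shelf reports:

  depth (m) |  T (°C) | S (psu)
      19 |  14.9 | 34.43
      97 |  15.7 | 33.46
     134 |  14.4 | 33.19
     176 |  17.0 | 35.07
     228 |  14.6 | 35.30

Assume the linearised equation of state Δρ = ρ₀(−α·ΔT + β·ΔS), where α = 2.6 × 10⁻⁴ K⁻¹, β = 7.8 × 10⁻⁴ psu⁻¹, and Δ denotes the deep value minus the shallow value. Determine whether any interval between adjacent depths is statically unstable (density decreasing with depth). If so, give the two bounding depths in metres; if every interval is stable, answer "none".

19–97 m

Evaluate Δρ/ρ₀ = −αΔT + βΔS across each adjacent pair:
  19–97 m: −αΔT+βΔS = −(2.6 × 10⁻⁴)(+0.8)+(7.8 × 10⁻⁴)(-0.97) = -9.6 × 10⁻⁴ → UNSTABLE
  97–134 m: −αΔT+βΔS = −(2.6 × 10⁻⁴)(-1.3)+(7.8 × 10⁻⁴)(-0.27) = 1.3 × 10⁻⁴ → stable
  134–176 m: −αΔT+βΔS = −(2.6 × 10⁻⁴)(+2.6)+(7.8 × 10⁻⁴)(+1.88) = 7.9 × 10⁻⁴ → stable
  176–228 m: −αΔT+βΔS = −(2.6 × 10⁻⁴)(-2.4)+(7.8 × 10⁻⁴)(+0.23) = 8.0 × 10⁻⁴ → stable
The 19–97 m interval has Δρ < 0: lighter water underlies denser water.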